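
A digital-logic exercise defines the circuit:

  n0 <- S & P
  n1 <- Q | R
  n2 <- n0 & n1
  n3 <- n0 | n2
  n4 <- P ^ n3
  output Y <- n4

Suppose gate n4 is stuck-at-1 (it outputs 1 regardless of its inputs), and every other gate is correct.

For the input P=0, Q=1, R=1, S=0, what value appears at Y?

1

Propagate with n4 forced: n0=0, n1=1, n2=0, n3=0, n4=1 [stuck-at-1].
So Y = 1. (Without the fault it would be 0.)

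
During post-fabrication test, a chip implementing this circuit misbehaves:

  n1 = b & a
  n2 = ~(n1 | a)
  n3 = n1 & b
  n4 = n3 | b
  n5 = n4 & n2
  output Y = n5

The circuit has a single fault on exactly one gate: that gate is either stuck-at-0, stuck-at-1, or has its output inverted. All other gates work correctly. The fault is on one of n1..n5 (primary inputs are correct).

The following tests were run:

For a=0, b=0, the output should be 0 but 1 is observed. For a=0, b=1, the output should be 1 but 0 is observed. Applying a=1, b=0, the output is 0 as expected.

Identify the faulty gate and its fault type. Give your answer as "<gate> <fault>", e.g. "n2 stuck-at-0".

n4 inverted output

Fault-free values for test 1 (a=0, b=0): n1=0, n2=1, n3=0, n4=0, n5=0, giving Y=0. Observed 1.
Test 1: faults giving observed 1 are {n3 stuck-at-1, n3 inverted output, n4 stuck-at-1, n4 inverted output, n5 stuck-at-1, n5 inverted output}.
Test 2 (a=0, b=1): fault-free n1=0, n2=1, n3=0, n4=1, n5=1 → 1; observed 0. Eliminates n3 stuck-at-1, n3 inverted output, n4 stuck-at-1, n5 stuck-at-1.
Test 3 (a=1, b=0): fault-free n1=0, n2=0, n3=0, n4=0, n5=0 → 0; observed 0. Eliminates n5 inverted output.
Only n4 inverted output is consistent with every test.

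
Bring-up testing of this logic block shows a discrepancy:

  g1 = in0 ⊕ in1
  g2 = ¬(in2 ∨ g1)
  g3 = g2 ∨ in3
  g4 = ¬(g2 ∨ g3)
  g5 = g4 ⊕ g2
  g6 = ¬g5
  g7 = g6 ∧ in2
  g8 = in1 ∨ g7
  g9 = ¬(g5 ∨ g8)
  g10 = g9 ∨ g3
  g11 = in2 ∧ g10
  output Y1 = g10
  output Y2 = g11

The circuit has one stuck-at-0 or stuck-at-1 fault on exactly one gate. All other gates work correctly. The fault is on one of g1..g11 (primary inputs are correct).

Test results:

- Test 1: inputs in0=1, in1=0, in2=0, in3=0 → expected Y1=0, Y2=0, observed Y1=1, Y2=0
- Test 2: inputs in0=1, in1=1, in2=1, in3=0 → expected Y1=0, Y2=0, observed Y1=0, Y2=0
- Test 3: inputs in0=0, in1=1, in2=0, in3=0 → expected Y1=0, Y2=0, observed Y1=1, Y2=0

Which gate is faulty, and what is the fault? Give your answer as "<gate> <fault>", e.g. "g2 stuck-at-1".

g1 stuck-at-0

Fault-free values for test 1 (in0=1, in1=0, in2=0, in3=0): g1=1, g2=0, g3=0, g4=1, g5=1, g6=0, g7=0, g8=0, g9=0, g10=0, g11=0, giving Y1=0, Y2=0. Observed Y1=1, Y2=0.
Test 1: faults giving observed Y1=1, Y2=0 are {g1 stuck-at-0, g2 stuck-at-1, g3 stuck-at-1, g4 stuck-at-0, g5 stuck-at-0, g9 stuck-at-1, g10 stuck-at-1}.
Test 2 (in0=1, in1=1, in2=1, in3=0): fault-free g1=0, g2=0, g3=0, g4=1, g5=1, g6=0, g7=0, g8=1, g9=0, g10=0, g11=0 → Y1=0, Y2=0; observed Y1=0, Y2=0. Eliminates g2 stuck-at-1, g3 stuck-at-1, g9 stuck-at-1, g10 stuck-at-1.
Test 3 (in0=0, in1=1, in2=0, in3=0): fault-free g1=1, g2=0, g3=0, g4=1, g5=1, g6=0, g7=0, g8=1, g9=0, g10=0, g11=0 → Y1=0, Y2=0; observed Y1=1, Y2=0. Eliminates g4 stuck-at-0, g5 stuck-at-0.
Only g1 stuck-at-0 is consistent with every test.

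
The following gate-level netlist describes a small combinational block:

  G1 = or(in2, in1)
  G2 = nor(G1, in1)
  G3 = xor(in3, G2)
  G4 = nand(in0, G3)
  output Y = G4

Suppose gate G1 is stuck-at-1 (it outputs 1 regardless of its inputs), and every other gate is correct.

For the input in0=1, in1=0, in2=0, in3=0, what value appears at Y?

Propagate with G1 forced: G1=1 [stuck-at-1], G2=0, G3=0, G4=1.
So Y = 1. (Without the fault it would be 0.)

1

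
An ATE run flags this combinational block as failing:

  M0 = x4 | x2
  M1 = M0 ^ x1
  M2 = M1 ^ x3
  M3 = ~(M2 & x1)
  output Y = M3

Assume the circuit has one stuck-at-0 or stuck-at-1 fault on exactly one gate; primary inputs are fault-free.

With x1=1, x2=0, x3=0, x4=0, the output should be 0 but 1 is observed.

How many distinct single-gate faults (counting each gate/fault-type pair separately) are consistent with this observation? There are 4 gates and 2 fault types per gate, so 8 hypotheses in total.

4

Fault-free: M0=0, M1=1, M2=1, M3=0 → 0. Observed 1.
  M0 stuck-at-0: output 0 ✗
  M0 stuck-at-1: output 1 ✓
  M1 stuck-at-0: output 1 ✓
  M1 stuck-at-1: output 0 ✗
  M2 stuck-at-0: output 1 ✓
  M2 stuck-at-1: output 0 ✗
  M3 stuck-at-0: output 0 ✗
  M3 stuck-at-1: output 1 ✓
Consistent faults: {M0 stuck-at-1, M1 stuck-at-0, M2 stuck-at-0, M3 stuck-at-1} — 4 in all.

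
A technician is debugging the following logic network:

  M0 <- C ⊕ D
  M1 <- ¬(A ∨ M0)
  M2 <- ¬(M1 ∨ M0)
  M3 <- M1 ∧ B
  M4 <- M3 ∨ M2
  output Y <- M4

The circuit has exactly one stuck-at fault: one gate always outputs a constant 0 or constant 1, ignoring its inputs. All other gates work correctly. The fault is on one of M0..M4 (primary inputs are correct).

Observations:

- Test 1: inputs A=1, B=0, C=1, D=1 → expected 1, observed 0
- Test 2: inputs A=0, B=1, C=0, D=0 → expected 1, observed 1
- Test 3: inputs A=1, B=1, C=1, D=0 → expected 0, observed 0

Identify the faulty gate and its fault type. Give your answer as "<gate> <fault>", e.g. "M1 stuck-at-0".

M2 stuck-at-0

Fault-free values for test 1 (A=1, B=0, C=1, D=1): M0=0, M1=0, M2=1, M3=0, M4=1, giving Y=1. Observed 0.
Test 1: faults giving observed 0 are {M0 stuck-at-1, M1 stuck-at-1, M2 stuck-at-0, M4 stuck-at-0}.
Test 2 (A=0, B=1, C=0, D=0): fault-free M0=0, M1=1, M2=0, M3=1, M4=1 → 1; observed 1. Eliminates M0 stuck-at-1, M4 stuck-at-0.
Test 3 (A=1, B=1, C=1, D=0): fault-free M0=1, M1=0, M2=0, M3=0, M4=0 → 0; observed 0. Eliminates M1 stuck-at-1.
Only M2 stuck-at-0 is consistent with every test.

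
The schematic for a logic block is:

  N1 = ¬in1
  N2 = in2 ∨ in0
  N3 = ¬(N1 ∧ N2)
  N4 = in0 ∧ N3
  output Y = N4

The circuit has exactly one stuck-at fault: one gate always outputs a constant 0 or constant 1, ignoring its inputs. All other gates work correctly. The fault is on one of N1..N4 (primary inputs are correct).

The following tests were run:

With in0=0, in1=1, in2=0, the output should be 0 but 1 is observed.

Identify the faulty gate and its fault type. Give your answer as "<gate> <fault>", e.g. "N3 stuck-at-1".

Fault-free values for test 1 (in0=0, in1=1, in2=0): N1=0, N2=0, N3=1, N4=0, giving Y=0. Observed 1.
Test 1: faults giving observed 1 are {N4 stuck-at-1}.
Only N4 stuck-at-1 is consistent with every test.

N4 stuck-at-1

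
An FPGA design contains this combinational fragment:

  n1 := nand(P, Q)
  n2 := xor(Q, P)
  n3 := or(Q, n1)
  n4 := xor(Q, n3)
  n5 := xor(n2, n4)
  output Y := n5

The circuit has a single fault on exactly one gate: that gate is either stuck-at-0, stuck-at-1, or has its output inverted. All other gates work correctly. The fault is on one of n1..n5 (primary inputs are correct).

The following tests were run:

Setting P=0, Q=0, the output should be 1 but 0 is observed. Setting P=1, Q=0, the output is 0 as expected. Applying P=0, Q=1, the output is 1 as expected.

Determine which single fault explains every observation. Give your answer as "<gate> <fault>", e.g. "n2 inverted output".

Fault-free values for test 1 (P=0, Q=0): n1=1, n2=0, n3=1, n4=1, n5=1, giving Y=1. Observed 0.
Test 1: faults giving observed 0 are {n1 stuck-at-0, n1 inverted output, n2 stuck-at-1, n2 inverted output, n3 stuck-at-0, n3 inverted output, n4 stuck-at-0, n4 inverted output, n5 stuck-at-0, n5 inverted output}.
Test 2 (P=1, Q=0): fault-free n1=1, n2=1, n3=1, n4=1, n5=0 → 0; observed 0. Eliminates n1 stuck-at-0, n1 inverted output, n2 inverted output, n3 stuck-at-0, n3 inverted output, n4 stuck-at-0, n4 inverted output, n5 inverted output.
Test 3 (P=0, Q=1): fault-free n1=1, n2=1, n3=1, n4=0, n5=1 → 1; observed 1. Eliminates n5 stuck-at-0.
Only n2 stuck-at-1 is consistent with every test.

n2 stuck-at-1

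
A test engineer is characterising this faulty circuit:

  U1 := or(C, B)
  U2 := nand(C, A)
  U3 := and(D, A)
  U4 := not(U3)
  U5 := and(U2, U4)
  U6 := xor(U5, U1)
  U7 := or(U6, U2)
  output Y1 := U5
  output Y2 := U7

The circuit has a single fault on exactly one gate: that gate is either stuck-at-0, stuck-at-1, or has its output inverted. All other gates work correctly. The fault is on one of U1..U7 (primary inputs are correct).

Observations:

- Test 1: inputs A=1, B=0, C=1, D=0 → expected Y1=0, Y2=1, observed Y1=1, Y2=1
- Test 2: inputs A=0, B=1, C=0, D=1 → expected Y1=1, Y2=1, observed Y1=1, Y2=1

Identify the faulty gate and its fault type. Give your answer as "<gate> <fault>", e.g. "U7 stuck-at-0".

Fault-free values for test 1 (A=1, B=0, C=1, D=0): U1=1, U2=0, U3=0, U4=1, U5=0, U6=1, U7=1, giving Y1=0, Y2=1. Observed Y1=1, Y2=1.
Test 1: faults giving observed Y1=1, Y2=1 are {U2 stuck-at-1, U2 inverted output}.
Test 2 (A=0, B=1, C=0, D=1): fault-free U1=1, U2=1, U3=0, U4=1, U5=1, U6=0, U7=1 → Y1=1, Y2=1; observed Y1=1, Y2=1. Eliminates U2 inverted output.
Only U2 stuck-at-1 is consistent with every test.

U2 stuck-at-1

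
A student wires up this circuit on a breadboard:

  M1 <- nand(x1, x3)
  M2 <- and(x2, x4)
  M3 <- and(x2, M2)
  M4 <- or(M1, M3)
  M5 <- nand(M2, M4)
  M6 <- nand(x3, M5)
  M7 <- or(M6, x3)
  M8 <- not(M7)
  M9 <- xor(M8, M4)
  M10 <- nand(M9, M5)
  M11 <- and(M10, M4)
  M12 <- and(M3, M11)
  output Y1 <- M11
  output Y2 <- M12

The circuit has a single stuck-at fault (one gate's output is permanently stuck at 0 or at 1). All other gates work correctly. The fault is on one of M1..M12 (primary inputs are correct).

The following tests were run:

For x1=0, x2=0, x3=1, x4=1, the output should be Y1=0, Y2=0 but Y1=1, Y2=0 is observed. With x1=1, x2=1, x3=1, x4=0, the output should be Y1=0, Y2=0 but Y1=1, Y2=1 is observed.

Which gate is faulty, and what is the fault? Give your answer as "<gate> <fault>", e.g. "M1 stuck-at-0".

Fault-free values for test 1 (x1=0, x2=0, x3=1, x4=1): M1=1, M2=0, M3=0, M4=1, M5=1, M6=0, M7=1, M8=0, M9=1, M10=0, M11=0, M12=0, giving Y1=0, Y2=0. Observed Y1=1, Y2=0.
Test 1: faults giving observed Y1=1, Y2=0 are {M2 stuck-at-1, M5 stuck-at-0, M7 stuck-at-0, M8 stuck-at-1, M9 stuck-at-0, M10 stuck-at-1, M11 stuck-at-1}.
Test 2 (x1=1, x2=1, x3=1, x4=0): fault-free M1=0, M2=0, M3=0, M4=0, M5=1, M6=0, M7=1, M8=0, M9=0, M10=1, M11=0, M12=0 → Y1=0, Y2=0; observed Y1=1, Y2=1. Eliminates M5 stuck-at-0, M7 stuck-at-0, M8 stuck-at-1, M9 stuck-at-0, M10 stuck-at-1, M11 stuck-at-1.
Only M2 stuck-at-1 is consistent with every test.

M2 stuck-at-1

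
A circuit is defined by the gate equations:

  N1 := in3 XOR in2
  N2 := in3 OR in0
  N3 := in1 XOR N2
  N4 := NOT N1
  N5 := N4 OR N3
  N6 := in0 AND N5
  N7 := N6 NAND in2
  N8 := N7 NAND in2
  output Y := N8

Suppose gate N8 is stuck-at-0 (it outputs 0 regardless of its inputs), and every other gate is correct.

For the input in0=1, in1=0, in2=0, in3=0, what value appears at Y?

Propagate with N8 forced: N1=0, N2=1, N3=1, N4=1, N5=1, N6=1, N7=1, N8=0 [stuck-at-0].
So Y = 0. (Without the fault it would be 1.)

0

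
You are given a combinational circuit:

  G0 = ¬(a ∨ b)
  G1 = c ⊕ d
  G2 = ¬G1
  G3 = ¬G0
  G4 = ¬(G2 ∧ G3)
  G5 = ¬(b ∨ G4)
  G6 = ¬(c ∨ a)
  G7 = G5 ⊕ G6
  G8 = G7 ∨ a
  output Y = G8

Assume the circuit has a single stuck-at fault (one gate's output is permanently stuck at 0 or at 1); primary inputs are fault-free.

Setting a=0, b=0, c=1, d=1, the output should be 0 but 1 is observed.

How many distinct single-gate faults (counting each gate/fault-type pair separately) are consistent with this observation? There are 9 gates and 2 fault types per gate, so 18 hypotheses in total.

Fault-free: G0=1, G1=0, G2=1, G3=0, G4=1, G5=0, G6=0, G7=0, G8=0 → 0. Observed 1.
  G0: stuck-at-0 ✓; others ✗
  G1: none of the 2 fault types match ✗
  G2: none of the 2 fault types match ✗
  G3: stuck-at-1 ✓; others ✗
  G4: stuck-at-0 ✓; others ✗
  G5: stuck-at-1 ✓; others ✗
  G6: stuck-at-1 ✓; others ✗
  G7: stuck-at-1 ✓; others ✗
  G8: stuck-at-1 ✓; others ✗
Consistent faults: {G0 stuck-at-0, G3 stuck-at-1, G4 stuck-at-0, G5 stuck-at-1, G6 stuck-at-1, G7 stuck-at-1, G8 stuck-at-1} — 7 in all.

7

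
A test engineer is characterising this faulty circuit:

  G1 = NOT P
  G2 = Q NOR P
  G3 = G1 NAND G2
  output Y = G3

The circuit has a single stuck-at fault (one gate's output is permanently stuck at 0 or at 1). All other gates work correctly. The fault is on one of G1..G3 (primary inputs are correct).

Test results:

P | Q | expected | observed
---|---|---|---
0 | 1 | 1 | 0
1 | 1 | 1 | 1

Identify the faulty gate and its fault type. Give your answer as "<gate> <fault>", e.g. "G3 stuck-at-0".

G2 stuck-at-1

Fault-free values for test 1 (P=0, Q=1): G1=1, G2=0, G3=1, giving Y=1. Observed 0.
Test 1: faults giving observed 0 are {G2 stuck-at-1, G3 stuck-at-0}.
Test 2 (P=1, Q=1): fault-free G1=0, G2=0, G3=1 → 1; observed 1. Eliminates G3 stuck-at-0.
Only G2 stuck-at-1 is consistent with every test.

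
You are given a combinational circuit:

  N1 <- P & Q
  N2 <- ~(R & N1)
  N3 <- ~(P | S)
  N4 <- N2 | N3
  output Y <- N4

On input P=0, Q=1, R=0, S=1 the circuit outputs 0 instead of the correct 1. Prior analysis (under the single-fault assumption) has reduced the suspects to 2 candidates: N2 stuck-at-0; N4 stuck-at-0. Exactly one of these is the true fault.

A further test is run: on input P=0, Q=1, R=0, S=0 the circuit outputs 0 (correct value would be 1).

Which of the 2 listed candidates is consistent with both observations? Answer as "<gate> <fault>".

Evaluate each candidate on input P=0, Q=1, R=0, S=0:
  N2 stuck-at-0: N1=0, N2=0 [stuck-at-0], N3=1, N4=1 → 1 — eliminated
  N4 stuck-at-0: N1=0, N2=1, N3=1, N4=0 [stuck-at-0] → 0 — matches
Only N4 stuck-at-0 reproduces the observed 0.

N4 stuck-at-0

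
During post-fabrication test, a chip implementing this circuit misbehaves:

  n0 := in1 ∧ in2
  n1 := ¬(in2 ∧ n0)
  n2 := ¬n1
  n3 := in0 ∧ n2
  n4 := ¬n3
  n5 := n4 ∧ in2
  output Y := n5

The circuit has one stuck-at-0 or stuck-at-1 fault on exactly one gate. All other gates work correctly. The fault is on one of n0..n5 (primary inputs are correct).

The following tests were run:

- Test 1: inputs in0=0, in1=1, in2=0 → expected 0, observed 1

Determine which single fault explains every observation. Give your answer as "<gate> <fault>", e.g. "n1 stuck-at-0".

n5 stuck-at-1

Fault-free values for test 1 (in0=0, in1=1, in2=0): n0=0, n1=1, n2=0, n3=0, n4=1, n5=0, giving Y=0. Observed 1.
Test 1: faults giving observed 1 are {n5 stuck-at-1}.
Only n5 stuck-at-1 is consistent with every test.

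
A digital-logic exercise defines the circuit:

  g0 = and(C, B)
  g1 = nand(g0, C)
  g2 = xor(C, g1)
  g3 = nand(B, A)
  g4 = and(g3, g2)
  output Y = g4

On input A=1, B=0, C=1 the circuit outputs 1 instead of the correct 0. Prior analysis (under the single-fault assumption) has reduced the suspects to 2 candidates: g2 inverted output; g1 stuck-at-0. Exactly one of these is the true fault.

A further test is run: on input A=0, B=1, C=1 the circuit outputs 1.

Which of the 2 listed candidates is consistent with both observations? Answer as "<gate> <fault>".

Evaluate each candidate on input A=0, B=1, C=1:
  g2 inverted output: g0=1, g1=0, g2=0 [inverted output], g3=1, g4=0 → 0 — eliminated
  g1 stuck-at-0: g0=1, g1=0 [stuck-at-0], g2=1, g3=1, g4=1 → 1 — matches
Only g1 stuck-at-0 reproduces the observed 1.

g1 stuck-at-0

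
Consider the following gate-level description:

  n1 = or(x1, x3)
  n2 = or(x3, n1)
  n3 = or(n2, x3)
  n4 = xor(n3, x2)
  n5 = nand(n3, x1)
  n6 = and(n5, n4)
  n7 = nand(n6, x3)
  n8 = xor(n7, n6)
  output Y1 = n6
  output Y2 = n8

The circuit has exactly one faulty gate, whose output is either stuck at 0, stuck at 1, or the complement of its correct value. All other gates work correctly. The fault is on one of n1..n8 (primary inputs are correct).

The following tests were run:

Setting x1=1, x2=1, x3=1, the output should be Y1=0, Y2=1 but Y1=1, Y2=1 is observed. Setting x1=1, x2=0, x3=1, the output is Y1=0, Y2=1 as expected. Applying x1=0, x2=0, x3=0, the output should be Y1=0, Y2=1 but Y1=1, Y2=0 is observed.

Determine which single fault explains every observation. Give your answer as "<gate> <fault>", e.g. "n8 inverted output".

n3 inverted output

Fault-free values for test 1 (x1=1, x2=1, x3=1): n1=1, n2=1, n3=1, n4=0, n5=0, n6=0, n7=1, n8=1, giving Y1=0, Y2=1. Observed Y1=1, Y2=1.
Test 1: faults giving observed Y1=1, Y2=1 are {n3 stuck-at-0, n3 inverted output, n6 stuck-at-1, n6 inverted output}.
Test 2 (x1=1, x2=0, x3=1): fault-free n1=1, n2=1, n3=1, n4=1, n5=0, n6=0, n7=1, n8=1 → Y1=0, Y2=1; observed Y1=0, Y2=1. Eliminates n6 stuck-at-1, n6 inverted output.
Test 3 (x1=0, x2=0, x3=0): fault-free n1=0, n2=0, n3=0, n4=0, n5=1, n6=0, n7=1, n8=1 → Y1=0, Y2=1; observed Y1=1, Y2=0. Eliminates n3 stuck-at-0.
Only n3 inverted output is consistent with every test.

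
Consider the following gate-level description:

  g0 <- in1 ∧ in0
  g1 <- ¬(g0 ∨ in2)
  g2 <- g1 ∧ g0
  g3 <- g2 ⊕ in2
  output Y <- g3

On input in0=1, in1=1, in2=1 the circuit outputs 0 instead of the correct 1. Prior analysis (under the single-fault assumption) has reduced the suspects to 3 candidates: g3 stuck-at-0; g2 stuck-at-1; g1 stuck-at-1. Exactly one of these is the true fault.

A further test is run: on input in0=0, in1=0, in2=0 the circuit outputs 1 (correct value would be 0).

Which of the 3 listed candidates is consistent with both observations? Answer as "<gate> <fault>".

g2 stuck-at-1

Evaluate each candidate on input in0=0, in1=0, in2=0:
  g3 stuck-at-0: g0=0, g1=1, g2=0, g3=0 [stuck-at-0] → 0 — eliminated
  g2 stuck-at-1: g0=0, g1=1, g2=1 [stuck-at-1], g3=1 → 1 — matches
  g1 stuck-at-1: g0=0, g1=1 [stuck-at-1], g2=0, g3=0 → 0 — eliminated
Only g2 stuck-at-1 reproduces the observed 1.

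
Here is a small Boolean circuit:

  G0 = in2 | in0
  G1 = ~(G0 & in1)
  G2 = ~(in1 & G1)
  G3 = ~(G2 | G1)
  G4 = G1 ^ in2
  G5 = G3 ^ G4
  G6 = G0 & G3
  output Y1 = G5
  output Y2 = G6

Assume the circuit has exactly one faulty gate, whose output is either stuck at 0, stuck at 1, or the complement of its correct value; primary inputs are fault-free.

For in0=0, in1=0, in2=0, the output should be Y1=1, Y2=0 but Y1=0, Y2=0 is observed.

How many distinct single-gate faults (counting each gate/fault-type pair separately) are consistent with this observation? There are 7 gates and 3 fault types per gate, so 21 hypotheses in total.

8

Fault-free: G0=0, G1=1, G2=1, G3=0, G4=1, G5=1, G6=0 → Y1=1, Y2=0. Observed Y1=0, Y2=0.
  G0: none of the 3 fault types match ✗
  G1: stuck-at-0, inverted output ✓; others ✗
  G2: none of the 3 fault types match ✗
  G3: stuck-at-1, inverted output ✓; others ✗
  G4: stuck-at-0, inverted output ✓; others ✗
  G5: stuck-at-0, inverted output ✓; others ✗
  G6: none of the 3 fault types match ✗
Consistent faults: {G1 stuck-at-0, G1 inverted output, G3 stuck-at-1, G3 inverted output, G4 stuck-at-0, G4 inverted output, G5 stuck-at-0, G5 inverted output} — 8 in all.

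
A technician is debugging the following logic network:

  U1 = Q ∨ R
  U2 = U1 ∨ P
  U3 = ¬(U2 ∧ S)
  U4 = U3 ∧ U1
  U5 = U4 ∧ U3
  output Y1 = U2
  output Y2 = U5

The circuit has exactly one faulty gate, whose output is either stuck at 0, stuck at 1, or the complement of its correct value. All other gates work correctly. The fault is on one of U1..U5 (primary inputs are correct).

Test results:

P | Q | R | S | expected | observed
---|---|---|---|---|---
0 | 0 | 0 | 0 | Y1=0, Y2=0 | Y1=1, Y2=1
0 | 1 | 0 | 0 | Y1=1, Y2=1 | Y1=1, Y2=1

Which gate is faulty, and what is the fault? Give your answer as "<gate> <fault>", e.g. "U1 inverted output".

U1 stuck-at-1

Fault-free values for test 1 (P=0, Q=0, R=0, S=0): U1=0, U2=0, U3=1, U4=0, U5=0, giving Y1=0, Y2=0. Observed Y1=1, Y2=1.
Test 1: faults giving observed Y1=1, Y2=1 are {U1 stuck-at-1, U1 inverted output}.
Test 2 (P=0, Q=1, R=0, S=0): fault-free U1=1, U2=1, U3=1, U4=1, U5=1 → Y1=1, Y2=1; observed Y1=1, Y2=1. Eliminates U1 inverted output.
Only U1 stuck-at-1 is consistent with every test.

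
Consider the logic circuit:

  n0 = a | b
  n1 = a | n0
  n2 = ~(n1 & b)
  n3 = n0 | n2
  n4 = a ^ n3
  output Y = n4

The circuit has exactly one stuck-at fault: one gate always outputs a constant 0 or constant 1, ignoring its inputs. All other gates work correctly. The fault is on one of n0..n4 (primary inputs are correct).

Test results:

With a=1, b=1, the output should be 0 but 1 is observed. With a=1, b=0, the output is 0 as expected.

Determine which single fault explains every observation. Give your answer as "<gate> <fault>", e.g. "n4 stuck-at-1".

Fault-free values for test 1 (a=1, b=1): n0=1, n1=1, n2=0, n3=1, n4=0, giving Y=0. Observed 1.
Test 1: faults giving observed 1 are {n0 stuck-at-0, n3 stuck-at-0, n4 stuck-at-1}.
Test 2 (a=1, b=0): fault-free n0=1, n1=1, n2=1, n3=1, n4=0 → 0; observed 0. Eliminates n3 stuck-at-0, n4 stuck-at-1.
Only n0 stuck-at-0 is consistent with every test.

n0 stuck-at-0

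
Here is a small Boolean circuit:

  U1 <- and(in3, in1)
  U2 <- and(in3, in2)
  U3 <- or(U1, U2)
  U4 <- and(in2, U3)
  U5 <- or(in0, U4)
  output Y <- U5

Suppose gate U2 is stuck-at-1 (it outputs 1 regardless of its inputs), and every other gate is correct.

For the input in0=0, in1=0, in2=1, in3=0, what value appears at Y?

Propagate with U2 forced: U1=0, U2=1 [stuck-at-1], U3=1, U4=1, U5=1.
So Y = 1. (Without the fault it would be 0.)

1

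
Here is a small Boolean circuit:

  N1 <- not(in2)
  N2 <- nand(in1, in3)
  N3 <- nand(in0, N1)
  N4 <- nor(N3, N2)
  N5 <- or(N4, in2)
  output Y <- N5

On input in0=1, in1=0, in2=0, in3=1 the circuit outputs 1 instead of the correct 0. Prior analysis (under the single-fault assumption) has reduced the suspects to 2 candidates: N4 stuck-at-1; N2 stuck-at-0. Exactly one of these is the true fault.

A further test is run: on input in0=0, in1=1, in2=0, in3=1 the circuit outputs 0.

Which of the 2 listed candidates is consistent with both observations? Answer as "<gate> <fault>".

N2 stuck-at-0

Evaluate each candidate on input in0=0, in1=1, in2=0, in3=1:
  N4 stuck-at-1: N1=1, N2=0, N3=1, N4=1 [stuck-at-1], N5=1 → 1 — eliminated
  N2 stuck-at-0: N1=1, N2=0 [stuck-at-0], N3=1, N4=0, N5=0 → 0 — matches
Only N2 stuck-at-0 reproduces the observed 0.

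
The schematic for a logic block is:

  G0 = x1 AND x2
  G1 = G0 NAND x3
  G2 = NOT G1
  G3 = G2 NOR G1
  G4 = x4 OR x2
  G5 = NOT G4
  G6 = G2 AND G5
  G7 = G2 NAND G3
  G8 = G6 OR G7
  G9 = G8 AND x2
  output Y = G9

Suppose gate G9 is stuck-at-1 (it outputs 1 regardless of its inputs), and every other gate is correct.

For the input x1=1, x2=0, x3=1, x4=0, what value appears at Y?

1

Propagate with G9 forced: G0=0, G1=1, G2=0, G3=0, G4=0, G5=1, G6=0, G7=1, G8=1, G9=1 [stuck-at-1].
So Y = 1. (Without the fault it would be 0.)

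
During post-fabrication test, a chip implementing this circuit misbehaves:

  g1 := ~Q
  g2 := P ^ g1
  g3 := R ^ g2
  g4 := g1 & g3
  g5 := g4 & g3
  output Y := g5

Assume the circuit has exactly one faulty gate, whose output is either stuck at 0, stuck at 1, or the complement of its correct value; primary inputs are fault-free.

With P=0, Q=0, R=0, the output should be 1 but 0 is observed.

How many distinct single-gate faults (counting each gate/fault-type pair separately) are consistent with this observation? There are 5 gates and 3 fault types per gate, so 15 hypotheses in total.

10

Fault-free: g1=1, g2=1, g3=1, g4=1, g5=1 → 1. Observed 0.
  g1: stuck-at-0, inverted output ✓; others ✗
  g2: stuck-at-0, inverted output ✓; others ✗
  g3: stuck-at-0, inverted output ✓; others ✗
  g4: stuck-at-0, inverted output ✓; others ✗
  g5: stuck-at-0, inverted output ✓; others ✗
Consistent faults: {g1 stuck-at-0, g1 inverted output, g2 stuck-at-0, g2 inverted output, g3 stuck-at-0, g3 inverted output, g4 stuck-at-0, g4 inverted output, g5 stuck-at-0, g5 inverted output} — 10 in all.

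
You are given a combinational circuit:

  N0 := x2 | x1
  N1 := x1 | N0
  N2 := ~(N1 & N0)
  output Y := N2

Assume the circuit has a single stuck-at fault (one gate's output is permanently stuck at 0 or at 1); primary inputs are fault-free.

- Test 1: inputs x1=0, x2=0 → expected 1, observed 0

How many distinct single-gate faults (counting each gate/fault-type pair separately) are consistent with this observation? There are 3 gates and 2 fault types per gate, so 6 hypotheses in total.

2

Fault-free: N0=0, N1=0, N2=1 → 1. Observed 0.
  N0 stuck-at-0: output 1 ✗
  N0 stuck-at-1: output 0 ✓
  N1 stuck-at-0: output 1 ✗
  N1 stuck-at-1: output 1 ✗
  N2 stuck-at-0: output 0 ✓
  N2 stuck-at-1: output 1 ✗
Consistent faults: {N0 stuck-at-1, N2 stuck-at-0} — 2 in all.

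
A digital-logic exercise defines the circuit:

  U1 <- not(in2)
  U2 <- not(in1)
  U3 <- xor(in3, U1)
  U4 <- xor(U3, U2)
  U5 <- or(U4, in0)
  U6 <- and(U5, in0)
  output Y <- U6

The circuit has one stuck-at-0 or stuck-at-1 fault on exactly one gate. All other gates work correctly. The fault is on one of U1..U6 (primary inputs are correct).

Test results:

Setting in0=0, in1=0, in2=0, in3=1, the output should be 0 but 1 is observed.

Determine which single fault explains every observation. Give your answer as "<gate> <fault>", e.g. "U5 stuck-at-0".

Fault-free values for test 1 (in0=0, in1=0, in2=0, in3=1): U1=1, U2=1, U3=0, U4=1, U5=1, U6=0, giving Y=0. Observed 1.
Test 1: faults giving observed 1 are {U6 stuck-at-1}.
Only U6 stuck-at-1 is consistent with every test.

U6 stuck-at-1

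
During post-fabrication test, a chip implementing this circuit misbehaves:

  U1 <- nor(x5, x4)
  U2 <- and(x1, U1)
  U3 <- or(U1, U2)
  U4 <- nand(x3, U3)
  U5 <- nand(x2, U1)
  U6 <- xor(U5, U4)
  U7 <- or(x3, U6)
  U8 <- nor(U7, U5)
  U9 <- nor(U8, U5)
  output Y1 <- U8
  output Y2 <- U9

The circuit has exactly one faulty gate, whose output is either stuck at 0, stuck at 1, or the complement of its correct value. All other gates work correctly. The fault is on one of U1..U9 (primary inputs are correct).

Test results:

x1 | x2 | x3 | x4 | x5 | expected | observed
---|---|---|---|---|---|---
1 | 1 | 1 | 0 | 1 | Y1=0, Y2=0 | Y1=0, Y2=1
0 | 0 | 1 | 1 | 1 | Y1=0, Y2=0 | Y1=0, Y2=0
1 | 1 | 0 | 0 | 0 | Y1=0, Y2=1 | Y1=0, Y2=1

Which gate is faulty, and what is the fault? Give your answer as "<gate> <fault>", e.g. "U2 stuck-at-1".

U1 stuck-at-1

Fault-free values for test 1 (x1=1, x2=1, x3=1, x4=0, x5=1): U1=0, U2=0, U3=0, U4=1, U5=1, U6=0, U7=1, U8=0, U9=0, giving Y1=0, Y2=0. Observed Y1=0, Y2=1.
Test 1: faults giving observed Y1=0, Y2=1 are {U1 stuck-at-1, U1 inverted output, U5 stuck-at-0, U5 inverted output, U9 stuck-at-1, U9 inverted output}.
Test 2 (x1=0, x2=0, x3=1, x4=1, x5=1): fault-free U1=0, U2=0, U3=0, U4=1, U5=1, U6=0, U7=1, U8=0, U9=0 → Y1=0, Y2=0; observed Y1=0, Y2=0. Eliminates U5 stuck-at-0, U5 inverted output, U9 stuck-at-1, U9 inverted output.
Test 3 (x1=1, x2=1, x3=0, x4=0, x5=0): fault-free U1=1, U2=1, U3=1, U4=1, U5=0, U6=1, U7=1, U8=0, U9=1 → Y1=0, Y2=1; observed Y1=0, Y2=1. Eliminates U1 inverted output.
Only U1 stuck-at-1 is consistent with every test.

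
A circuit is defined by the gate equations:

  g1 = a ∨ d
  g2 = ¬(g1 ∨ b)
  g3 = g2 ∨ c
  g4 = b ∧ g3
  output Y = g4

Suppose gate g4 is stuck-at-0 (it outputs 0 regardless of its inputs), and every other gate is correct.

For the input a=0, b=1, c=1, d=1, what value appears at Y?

0

Propagate with g4 forced: g1=1, g2=0, g3=1, g4=0 [stuck-at-0].
So Y = 0. (Without the fault it would be 1.)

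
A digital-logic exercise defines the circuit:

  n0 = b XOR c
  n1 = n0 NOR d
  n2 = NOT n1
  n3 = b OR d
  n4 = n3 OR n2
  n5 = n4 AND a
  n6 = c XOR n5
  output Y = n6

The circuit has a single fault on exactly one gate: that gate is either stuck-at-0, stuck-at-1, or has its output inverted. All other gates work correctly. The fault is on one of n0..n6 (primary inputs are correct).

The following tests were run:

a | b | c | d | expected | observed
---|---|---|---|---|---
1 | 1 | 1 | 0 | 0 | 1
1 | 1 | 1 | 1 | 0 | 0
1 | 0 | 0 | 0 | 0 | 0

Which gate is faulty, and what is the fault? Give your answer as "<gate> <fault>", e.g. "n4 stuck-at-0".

n3 stuck-at-0

Fault-free values for test 1 (a=1, b=1, c=1, d=0): n0=0, n1=1, n2=0, n3=1, n4=1, n5=1, n6=0, giving Y=0. Observed 1.
Test 1: faults giving observed 1 are {n3 stuck-at-0, n3 inverted output, n4 stuck-at-0, n4 inverted output, n5 stuck-at-0, n5 inverted output, n6 stuck-at-1, n6 inverted output}.
Test 2 (a=1, b=1, c=1, d=1): fault-free n0=0, n1=0, n2=1, n3=1, n4=1, n5=1, n6=0 → 0; observed 0. Eliminates n4 stuck-at-0, n4 inverted output, n5 stuck-at-0, n5 inverted output, n6 stuck-at-1, n6 inverted output.
Test 3 (a=1, b=0, c=0, d=0): fault-free n0=0, n1=1, n2=0, n3=0, n4=0, n5=0, n6=0 → 0; observed 0. Eliminates n3 inverted output.
Only n3 stuck-at-0 is consistent with every test.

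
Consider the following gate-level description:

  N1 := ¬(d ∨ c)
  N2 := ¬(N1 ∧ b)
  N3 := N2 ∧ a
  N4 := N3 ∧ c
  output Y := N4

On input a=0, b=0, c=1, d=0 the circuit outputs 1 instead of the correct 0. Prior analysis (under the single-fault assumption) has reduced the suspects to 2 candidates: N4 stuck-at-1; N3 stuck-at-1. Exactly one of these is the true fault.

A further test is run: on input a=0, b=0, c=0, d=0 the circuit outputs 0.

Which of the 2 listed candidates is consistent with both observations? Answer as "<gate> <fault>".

Evaluate each candidate on input a=0, b=0, c=0, d=0:
  N4 stuck-at-1: N1=1, N2=1, N3=0, N4=1 [stuck-at-1] → 1 — eliminated
  N3 stuck-at-1: N1=1, N2=1, N3=1 [stuck-at-1], N4=0 → 0 — matches
Only N3 stuck-at-1 reproduces the observed 0.

N3 stuck-at-1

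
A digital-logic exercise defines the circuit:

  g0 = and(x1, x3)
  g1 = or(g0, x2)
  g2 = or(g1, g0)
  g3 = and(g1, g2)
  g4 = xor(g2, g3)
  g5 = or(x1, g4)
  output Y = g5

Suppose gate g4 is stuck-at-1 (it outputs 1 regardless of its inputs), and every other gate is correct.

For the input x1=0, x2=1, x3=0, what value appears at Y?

1

Propagate with g4 forced: g0=0, g1=1, g2=1, g3=1, g4=1 [stuck-at-1], g5=1.
So Y = 1. (Without the fault it would be 0.)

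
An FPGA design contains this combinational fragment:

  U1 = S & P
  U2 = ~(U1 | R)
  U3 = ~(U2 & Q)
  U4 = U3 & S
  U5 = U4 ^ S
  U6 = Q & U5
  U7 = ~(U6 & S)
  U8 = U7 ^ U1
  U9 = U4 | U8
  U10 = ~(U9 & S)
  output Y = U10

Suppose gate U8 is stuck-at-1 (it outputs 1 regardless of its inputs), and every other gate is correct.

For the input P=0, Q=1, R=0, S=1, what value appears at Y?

Propagate with U8 forced: U1=0, U2=1, U3=0, U4=0, U5=1, U6=1, U7=0, U8=1 [stuck-at-1], U9=1, U10=0.
So Y = 0. (Without the fault it would be 1.)

0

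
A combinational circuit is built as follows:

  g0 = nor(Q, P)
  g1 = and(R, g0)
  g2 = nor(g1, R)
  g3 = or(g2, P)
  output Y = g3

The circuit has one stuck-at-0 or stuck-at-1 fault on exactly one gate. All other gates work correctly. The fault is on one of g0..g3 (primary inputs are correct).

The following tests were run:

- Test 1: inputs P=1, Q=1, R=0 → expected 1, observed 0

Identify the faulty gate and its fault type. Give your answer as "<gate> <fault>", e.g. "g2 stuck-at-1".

g3 stuck-at-0

Fault-free values for test 1 (P=1, Q=1, R=0): g0=0, g1=0, g2=1, g3=1, giving Y=1. Observed 0.
Test 1: faults giving observed 0 are {g3 stuck-at-0}.
Only g3 stuck-at-0 is consistent with every test.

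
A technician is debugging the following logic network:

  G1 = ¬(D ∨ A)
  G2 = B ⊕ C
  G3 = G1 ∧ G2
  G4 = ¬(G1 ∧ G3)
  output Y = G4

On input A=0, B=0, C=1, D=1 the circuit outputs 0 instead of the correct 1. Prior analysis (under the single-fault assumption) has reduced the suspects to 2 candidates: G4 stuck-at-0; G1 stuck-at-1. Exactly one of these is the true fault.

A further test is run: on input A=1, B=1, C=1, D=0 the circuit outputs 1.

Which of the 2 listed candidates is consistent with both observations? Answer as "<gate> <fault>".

G1 stuck-at-1

Evaluate each candidate on input A=1, B=1, C=1, D=0:
  G4 stuck-at-0: G1=0, G2=0, G3=0, G4=0 [stuck-at-0] → 0 — eliminated
  G1 stuck-at-1: G1=1 [stuck-at-1], G2=0, G3=0, G4=1 → 1 — matches
Only G1 stuck-at-1 reproduces the observed 1.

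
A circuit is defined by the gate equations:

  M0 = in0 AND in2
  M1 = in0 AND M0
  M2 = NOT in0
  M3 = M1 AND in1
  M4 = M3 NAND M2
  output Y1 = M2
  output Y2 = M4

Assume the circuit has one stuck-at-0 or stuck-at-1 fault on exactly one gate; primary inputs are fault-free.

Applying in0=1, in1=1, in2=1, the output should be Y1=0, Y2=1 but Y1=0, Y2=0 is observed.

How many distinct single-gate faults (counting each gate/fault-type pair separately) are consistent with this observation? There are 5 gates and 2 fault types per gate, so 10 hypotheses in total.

1

Fault-free: M0=1, M1=1, M2=0, M3=1, M4=1 → Y1=0, Y2=1. Observed Y1=0, Y2=0.
  M0 stuck-at-0: output Y1=0, Y2=1 ✗
  M0 stuck-at-1: output Y1=0, Y2=1 ✗
  M1 stuck-at-0: output Y1=0, Y2=1 ✗
  M1 stuck-at-1: output Y1=0, Y2=1 ✗
  M2 stuck-at-0: output Y1=0, Y2=1 ✗
  M2 stuck-at-1: output Y1=1, Y2=0 ✗
  M3 stuck-at-0: output Y1=0, Y2=1 ✗
  M3 stuck-at-1: output Y1=0, Y2=1 ✗
  M4 stuck-at-0: output Y1=0, Y2=0 ✓
  M4 stuck-at-1: output Y1=0, Y2=1 ✗
Consistent faults: {M4 stuck-at-0} — 1 in all.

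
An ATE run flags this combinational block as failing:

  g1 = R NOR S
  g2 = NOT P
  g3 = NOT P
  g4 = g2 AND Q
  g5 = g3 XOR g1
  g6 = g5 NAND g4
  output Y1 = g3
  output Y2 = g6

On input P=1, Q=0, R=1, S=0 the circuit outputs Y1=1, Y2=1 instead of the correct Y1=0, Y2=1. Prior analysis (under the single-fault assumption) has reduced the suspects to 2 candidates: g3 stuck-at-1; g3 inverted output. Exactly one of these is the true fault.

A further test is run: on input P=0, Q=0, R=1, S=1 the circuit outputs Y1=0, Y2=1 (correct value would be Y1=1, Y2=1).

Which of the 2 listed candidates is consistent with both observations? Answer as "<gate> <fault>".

g3 inverted output

Evaluate each candidate on input P=0, Q=0, R=1, S=1:
  g3 stuck-at-1: g1=0, g2=1, g3=1 [stuck-at-1], g4=0, g5=1, g6=1 → Y1=1, Y2=1 — eliminated
  g3 inverted output: g1=0, g2=1, g3=0 [inverted output], g4=0, g5=0, g6=1 → Y1=0, Y2=1 — matches
Only g3 inverted output reproduces the observed Y1=0, Y2=1.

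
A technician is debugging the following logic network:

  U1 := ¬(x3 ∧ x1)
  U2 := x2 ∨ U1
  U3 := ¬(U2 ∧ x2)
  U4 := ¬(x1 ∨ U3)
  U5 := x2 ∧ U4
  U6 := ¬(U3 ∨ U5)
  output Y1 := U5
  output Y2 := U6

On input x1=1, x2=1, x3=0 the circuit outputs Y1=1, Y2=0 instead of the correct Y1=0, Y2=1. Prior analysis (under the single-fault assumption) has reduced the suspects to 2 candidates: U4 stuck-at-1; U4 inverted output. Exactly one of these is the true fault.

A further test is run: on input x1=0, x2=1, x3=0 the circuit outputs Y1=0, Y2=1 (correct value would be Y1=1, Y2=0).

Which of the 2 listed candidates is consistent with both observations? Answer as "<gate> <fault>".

U4 inverted output

Evaluate each candidate on input x1=0, x2=1, x3=0:
  U4 stuck-at-1: U1=1, U2=1, U3=0, U4=1 [stuck-at-1], U5=1, U6=0 → Y1=1, Y2=0 — eliminated
  U4 inverted output: U1=1, U2=1, U3=0, U4=0 [inverted output], U5=0, U6=1 → Y1=0, Y2=1 — matches
Only U4 inverted output reproduces the observed Y1=0, Y2=1.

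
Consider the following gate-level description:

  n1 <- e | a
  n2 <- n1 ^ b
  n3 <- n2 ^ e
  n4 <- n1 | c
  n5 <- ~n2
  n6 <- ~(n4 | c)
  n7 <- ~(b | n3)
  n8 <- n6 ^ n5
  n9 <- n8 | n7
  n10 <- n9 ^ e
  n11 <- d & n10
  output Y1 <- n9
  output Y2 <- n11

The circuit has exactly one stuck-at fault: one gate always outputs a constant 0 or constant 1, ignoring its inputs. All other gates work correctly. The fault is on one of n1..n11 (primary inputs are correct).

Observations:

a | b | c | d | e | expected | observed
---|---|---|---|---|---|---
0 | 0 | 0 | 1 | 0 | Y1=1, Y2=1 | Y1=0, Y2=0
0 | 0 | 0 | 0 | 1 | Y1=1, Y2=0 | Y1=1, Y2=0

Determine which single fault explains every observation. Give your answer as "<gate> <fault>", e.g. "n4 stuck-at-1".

n1 stuck-at-1

Fault-free values for test 1 (a=0, b=0, c=0, d=1, e=0): n1=0, n2=0, n3=0, n4=0, n5=1, n6=1, n7=1, n8=0, n9=1, n10=1, n11=1, giving Y1=1, Y2=1. Observed Y1=0, Y2=0.
Test 1: faults giving observed Y1=0, Y2=0 are {n1 stuck-at-1, n3 stuck-at-1, n7 stuck-at-0, n9 stuck-at-0}.
Test 2 (a=0, b=0, c=0, d=0, e=1): fault-free n1=1, n2=1, n3=0, n4=1, n5=0, n6=0, n7=1, n8=0, n9=1, n10=0, n11=0 → Y1=1, Y2=0; observed Y1=1, Y2=0. Eliminates n3 stuck-at-1, n7 stuck-at-0, n9 stuck-at-0.
Only n1 stuck-at-1 is consistent with every test.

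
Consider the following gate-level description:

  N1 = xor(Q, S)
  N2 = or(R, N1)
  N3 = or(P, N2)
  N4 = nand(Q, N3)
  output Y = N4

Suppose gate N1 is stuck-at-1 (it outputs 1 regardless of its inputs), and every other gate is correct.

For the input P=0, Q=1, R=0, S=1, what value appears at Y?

Propagate with N1 forced: N1=1 [stuck-at-1], N2=1, N3=1, N4=0.
So Y = 0. (Without the fault it would be 1.)

0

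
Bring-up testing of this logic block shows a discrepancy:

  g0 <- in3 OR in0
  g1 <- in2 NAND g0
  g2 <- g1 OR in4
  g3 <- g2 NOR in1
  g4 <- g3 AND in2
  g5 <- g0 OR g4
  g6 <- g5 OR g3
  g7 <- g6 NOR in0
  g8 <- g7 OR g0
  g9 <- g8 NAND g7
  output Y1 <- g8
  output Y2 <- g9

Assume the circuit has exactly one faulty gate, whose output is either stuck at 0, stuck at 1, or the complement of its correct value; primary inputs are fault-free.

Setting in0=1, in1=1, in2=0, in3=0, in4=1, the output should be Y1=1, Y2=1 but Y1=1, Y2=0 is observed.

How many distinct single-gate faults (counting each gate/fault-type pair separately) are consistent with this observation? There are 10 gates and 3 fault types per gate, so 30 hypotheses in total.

Fault-free: g0=1, g1=1, g2=1, g3=0, g4=0, g5=1, g6=1, g7=0, g8=1, g9=1 → Y1=1, Y2=1. Observed Y1=1, Y2=0.
  g0: none of the 3 fault types match ✗
  g1: none of the 3 fault types match ✗
  g2: none of the 3 fault types match ✗
  g3: none of the 3 fault types match ✗
  g4: none of the 3 fault types match ✗
  g5: none of the 3 fault types match ✗
  g6: none of the 3 fault types match ✗
  g7: stuck-at-1, inverted output ✓; others ✗
  g8: none of the 3 fault types match ✗
  g9: stuck-at-0, inverted output ✓; others ✗
Consistent faults: {g7 stuck-at-1, g7 inverted output, g9 stuck-at-0, g9 inverted output} — 4 in all.

4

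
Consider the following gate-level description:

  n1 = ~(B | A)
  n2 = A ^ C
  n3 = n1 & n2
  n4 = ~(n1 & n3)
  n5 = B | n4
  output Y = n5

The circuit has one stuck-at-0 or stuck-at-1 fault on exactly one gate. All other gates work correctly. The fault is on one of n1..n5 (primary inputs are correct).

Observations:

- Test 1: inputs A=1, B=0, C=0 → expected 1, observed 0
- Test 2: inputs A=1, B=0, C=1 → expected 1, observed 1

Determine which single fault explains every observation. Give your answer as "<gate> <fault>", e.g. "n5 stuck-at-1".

Fault-free values for test 1 (A=1, B=0, C=0): n1=0, n2=1, n3=0, n4=1, n5=1, giving Y=1. Observed 0.
Test 1: faults giving observed 0 are {n1 stuck-at-1, n4 stuck-at-0, n5 stuck-at-0}.
Test 2 (A=1, B=0, C=1): fault-free n1=0, n2=0, n3=0, n4=1, n5=1 → 1; observed 1. Eliminates n4 stuck-at-0, n5 stuck-at-0.
Only n1 stuck-at-1 is consistent with every test.

n1 stuck-at-1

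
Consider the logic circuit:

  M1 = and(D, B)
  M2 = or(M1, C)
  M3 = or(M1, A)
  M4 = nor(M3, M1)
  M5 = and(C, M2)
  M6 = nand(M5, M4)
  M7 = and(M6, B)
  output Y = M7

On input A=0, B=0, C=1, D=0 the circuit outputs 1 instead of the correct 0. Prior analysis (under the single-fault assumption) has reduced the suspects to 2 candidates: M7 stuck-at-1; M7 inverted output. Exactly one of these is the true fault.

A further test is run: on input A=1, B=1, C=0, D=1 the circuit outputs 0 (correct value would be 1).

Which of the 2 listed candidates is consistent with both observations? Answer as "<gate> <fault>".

Evaluate each candidate on input A=1, B=1, C=0, D=1:
  M7 stuck-at-1: M1=1, M2=1, M3=1, M4=0, M5=0, M6=1, M7=1 [stuck-at-1] → 1 — eliminated
  M7 inverted output: M1=1, M2=1, M3=1, M4=0, M5=0, M6=1, M7=0 [inverted output] → 0 — matches
Only M7 inverted output reproduces the observed 0.

M7 inverted output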